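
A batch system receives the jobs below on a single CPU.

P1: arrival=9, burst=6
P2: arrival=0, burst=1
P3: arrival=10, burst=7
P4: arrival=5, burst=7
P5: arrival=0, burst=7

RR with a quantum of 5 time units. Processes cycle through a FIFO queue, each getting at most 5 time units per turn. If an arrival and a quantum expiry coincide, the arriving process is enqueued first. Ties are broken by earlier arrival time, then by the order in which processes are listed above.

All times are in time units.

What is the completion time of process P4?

Gantt: | P2 0-1 | P5 1-6 | P4 6-11 | P5 11-13 | P1 13-18 | P3 18-23 | P4 23-25 | P1 25-26 | P3 26-28 |
Completion: P1=26  P2=1  P3=28  P4=25  P5=13

25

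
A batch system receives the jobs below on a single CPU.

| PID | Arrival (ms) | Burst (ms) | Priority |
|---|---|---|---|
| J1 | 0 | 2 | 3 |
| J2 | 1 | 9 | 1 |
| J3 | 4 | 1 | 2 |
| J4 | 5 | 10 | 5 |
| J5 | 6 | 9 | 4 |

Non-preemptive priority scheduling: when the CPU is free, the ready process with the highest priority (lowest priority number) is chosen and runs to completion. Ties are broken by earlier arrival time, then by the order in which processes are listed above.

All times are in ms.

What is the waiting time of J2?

1

Schedule: | J1 0-2 | J2 2-11 | J3 11-12 | J5 12-21 | J4 21-31 |
Completion: J1=2  J2=11  J3=12  J4=31  J5=21
Turnaround (C−A): J1=2  J2=10  J3=8  J4=26  J5=15
Waiting(J2) = turnaround − burst = 10 − 9 = 1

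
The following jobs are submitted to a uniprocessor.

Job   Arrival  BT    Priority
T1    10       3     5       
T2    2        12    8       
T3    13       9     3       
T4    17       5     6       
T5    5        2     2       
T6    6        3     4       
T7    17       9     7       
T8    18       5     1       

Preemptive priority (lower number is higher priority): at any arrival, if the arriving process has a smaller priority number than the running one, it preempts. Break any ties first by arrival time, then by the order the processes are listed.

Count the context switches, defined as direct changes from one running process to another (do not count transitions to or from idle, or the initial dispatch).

Gantt: | idle 0-2 | T2 2-5 | T5 5-7 | T6 7-10 | T1 10-13 | T3 13-18 | T8 18-23 | T3 23-27 | T4 27-32 | T7 32-41 | T2 41-50 |
Completion: T1=13  T2=50  T3=27  T4=32  T5=7  T6=10  T7=41  T8=23

9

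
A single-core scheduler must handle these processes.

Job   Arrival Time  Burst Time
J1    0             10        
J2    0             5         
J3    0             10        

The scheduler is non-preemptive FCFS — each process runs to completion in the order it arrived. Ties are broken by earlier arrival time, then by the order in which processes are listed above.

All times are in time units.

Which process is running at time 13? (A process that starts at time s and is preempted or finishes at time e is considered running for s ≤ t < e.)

Gantt: | J1 0-10 | J2 10-15 | J3 15-25 |
Completion: J1=10  J2=15  J3=25
Turnaround (C−A): J1=10  J2=15  J3=25

J2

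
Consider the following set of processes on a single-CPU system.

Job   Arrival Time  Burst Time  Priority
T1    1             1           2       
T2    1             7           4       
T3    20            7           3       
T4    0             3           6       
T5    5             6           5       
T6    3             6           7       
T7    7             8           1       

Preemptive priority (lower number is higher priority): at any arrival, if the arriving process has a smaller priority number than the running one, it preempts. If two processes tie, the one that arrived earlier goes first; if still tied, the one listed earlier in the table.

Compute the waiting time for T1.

Gantt: | T4 0-1 | T1 1-2 | T2 2-7 | T7 7-15 | T2 15-17 | T5 17-20 | T3 20-27 | T5 27-30 | T4 30-32 | T6 32-38 |
Completion: T1=2  T2=17  T3=27  T4=32  T5=30  T6=38  T7=15
Turnaround (C−A): T1=1  T2=16  T3=7  T4=32  T5=25  T6=35  T7=8
Waiting(T1) = turnaround − burst = 1 − 1 = 0

0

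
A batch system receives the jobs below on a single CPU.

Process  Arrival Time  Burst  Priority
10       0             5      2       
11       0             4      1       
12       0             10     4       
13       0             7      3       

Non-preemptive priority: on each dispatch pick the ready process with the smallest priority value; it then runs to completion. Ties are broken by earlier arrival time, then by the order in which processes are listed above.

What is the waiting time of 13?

9

Schedule: | 11 0-4 | 10 4-9 | 13 9-16 | 12 16-26 |
Completion: 10=9  11=4  12=26  13=16
Turnaround (C−A): 10=9  11=4  12=26  13=16
Waiting(13) = turnaround − burst = 16 − 7 = 9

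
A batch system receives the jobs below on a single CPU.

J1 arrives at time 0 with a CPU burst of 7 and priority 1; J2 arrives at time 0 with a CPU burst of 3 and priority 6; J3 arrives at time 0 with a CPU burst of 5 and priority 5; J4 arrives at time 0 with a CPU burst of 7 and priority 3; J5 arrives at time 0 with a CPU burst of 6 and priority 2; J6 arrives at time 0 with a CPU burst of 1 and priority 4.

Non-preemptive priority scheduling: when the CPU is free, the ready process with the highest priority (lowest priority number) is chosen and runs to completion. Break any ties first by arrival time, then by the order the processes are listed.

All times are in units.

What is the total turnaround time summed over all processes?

116

Timeline: | J1 0-7 | J5 7-13 | J4 13-20 | J6 20-21 | J3 21-26 | J2 26-29 |
Completion: J1=7  J2=29  J3=26  J4=20  J5=13  J6=21
Turnaround = completion − arrival: J1=7, J2=29, J3=26, J4=20, J5=13, J6=21
Total turnaround = 7 + 29 + 26 + 20 + 13 + 21 = 116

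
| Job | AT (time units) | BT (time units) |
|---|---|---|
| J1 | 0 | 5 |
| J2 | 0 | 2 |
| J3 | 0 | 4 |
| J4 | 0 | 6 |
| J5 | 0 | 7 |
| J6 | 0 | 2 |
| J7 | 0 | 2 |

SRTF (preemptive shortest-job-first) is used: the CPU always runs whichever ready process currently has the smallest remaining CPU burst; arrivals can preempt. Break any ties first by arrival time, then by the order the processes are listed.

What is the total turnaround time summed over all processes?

Schedule: | J2 0-2 | J6 2-4 | J7 4-6 | J3 6-10 | J1 10-15 | J4 15-21 | J5 21-28 |
Completion: J1=15  J2=2  J3=10  J4=21  J5=28  J6=4  J7=6
Turnaround = completion − arrival: J1=15, J2=2, J3=10, J4=21, J5=28, J6=4, J7=6
Total turnaround = 15 + 2 + 10 + 21 + 28 + 4 + 6 = 86

86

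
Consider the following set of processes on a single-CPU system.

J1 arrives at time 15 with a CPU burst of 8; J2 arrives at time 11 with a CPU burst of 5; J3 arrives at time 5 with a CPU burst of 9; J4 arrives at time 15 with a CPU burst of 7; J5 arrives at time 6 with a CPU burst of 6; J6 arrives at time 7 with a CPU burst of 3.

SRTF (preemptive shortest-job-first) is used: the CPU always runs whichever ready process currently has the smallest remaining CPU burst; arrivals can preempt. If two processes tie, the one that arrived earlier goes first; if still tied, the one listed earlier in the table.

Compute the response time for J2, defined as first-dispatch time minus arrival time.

4

Gantt: | idle 0-5 | J3 5-6 | J5 6-7 | J6 7-10 | J5 10-15 | J2 15-20 | J4 20-27 | J3 27-35 | J1 35-43 |
Completion: J1=43  J2=20  J3=35  J4=27  J5=15  J6=10
Turnaround (C−A): J1=28  J2=9  J3=30  J4=12  J5=9  J6=3
Response(J2) = first start − arrival = 15 − 11 = 4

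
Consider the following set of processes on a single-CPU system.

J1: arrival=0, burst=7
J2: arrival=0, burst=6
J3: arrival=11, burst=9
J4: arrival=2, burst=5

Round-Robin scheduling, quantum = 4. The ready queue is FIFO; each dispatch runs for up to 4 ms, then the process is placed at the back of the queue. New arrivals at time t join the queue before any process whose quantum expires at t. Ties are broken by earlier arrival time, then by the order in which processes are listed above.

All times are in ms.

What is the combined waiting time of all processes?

Gantt: | J1 0-4 | J2 4-8 | J4 8-12 | J1 12-15 | J2 15-17 | J3 17-21 | J4 21-22 | J3 22-27 |
Completion: J1=15  J2=17  J3=27  J4=22
Waiting = turnaround − burst: J1=8, J2=11, J3=7, J4=15
Total waiting = 8 + 11 + 7 + 15 = 41

41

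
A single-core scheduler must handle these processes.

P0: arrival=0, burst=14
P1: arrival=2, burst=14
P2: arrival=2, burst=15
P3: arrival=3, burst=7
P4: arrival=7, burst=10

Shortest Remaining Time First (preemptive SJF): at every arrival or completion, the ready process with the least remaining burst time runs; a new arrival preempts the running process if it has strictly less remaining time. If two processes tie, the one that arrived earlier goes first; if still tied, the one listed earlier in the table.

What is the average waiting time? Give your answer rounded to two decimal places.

Schedule: | P0 0-3 | P3 3-10 | P4 10-20 | P0 20-31 | P1 31-45 | P2 45-60 |
Completion: P0=31  P1=45  P2=60  P3=10  P4=20
Waiting times: P0=17, P1=29, P2=43, P3=0, P4=3
Average waiting = (17+29+43+0+3) / 5 = 92/5 = 18.40

18.40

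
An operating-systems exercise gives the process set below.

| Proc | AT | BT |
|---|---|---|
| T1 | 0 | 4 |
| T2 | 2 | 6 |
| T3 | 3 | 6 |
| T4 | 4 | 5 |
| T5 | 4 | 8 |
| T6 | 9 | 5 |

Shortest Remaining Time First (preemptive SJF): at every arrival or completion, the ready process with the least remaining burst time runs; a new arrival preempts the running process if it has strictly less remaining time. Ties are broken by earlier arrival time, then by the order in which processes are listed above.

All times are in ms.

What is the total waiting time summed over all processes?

Schedule: | T1 0-4 | T4 4-9 | T6 9-14 | T2 14-20 | T3 20-26 | T5 26-34 |
Completion: T1=4  T2=20  T3=26  T4=9  T5=34  T6=14
Turnaround (C−A): T1=4  T2=18  T3=23  T4=5  T5=30  T6=5
Waiting = turnaround − burst: T1=0, T2=12, T3=17, T4=0, T5=22, T6=0
Total waiting = 0 + 12 + 17 + 0 + 22 + 0 = 51

51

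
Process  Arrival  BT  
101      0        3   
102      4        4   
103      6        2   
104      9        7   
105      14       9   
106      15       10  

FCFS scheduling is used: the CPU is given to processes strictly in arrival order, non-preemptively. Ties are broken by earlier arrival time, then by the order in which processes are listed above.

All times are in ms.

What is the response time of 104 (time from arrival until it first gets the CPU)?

Timeline: | 101 0-3 | idle 3-4 | 102 4-8 | 103 8-10 | 104 10-17 | 105 17-26 | 106 26-36 |
Completion: 101=3  102=8  103=10  104=17  105=26  106=36
Turnaround (C−A): 101=3  102=4  103=4  104=8  105=12  106=21
Response(104) = first start − arrival = 10 − 9 = 1

1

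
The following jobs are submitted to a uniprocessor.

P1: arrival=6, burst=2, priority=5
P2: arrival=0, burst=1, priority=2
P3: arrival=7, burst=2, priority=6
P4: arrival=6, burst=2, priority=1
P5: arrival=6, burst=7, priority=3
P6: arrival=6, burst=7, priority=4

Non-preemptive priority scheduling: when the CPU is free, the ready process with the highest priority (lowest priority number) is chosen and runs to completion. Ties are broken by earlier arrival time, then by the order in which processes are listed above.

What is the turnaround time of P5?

Schedule: | P2 0-1 | idle 1-6 | P4 6-8 | P5 8-15 | P6 15-22 | P1 22-24 | P3 24-26 |
Completion: P1=24  P2=1  P3=26  P4=8  P5=15  P6=22
Turnaround(P5) = completion − arrival = 15 − 6 = 9

9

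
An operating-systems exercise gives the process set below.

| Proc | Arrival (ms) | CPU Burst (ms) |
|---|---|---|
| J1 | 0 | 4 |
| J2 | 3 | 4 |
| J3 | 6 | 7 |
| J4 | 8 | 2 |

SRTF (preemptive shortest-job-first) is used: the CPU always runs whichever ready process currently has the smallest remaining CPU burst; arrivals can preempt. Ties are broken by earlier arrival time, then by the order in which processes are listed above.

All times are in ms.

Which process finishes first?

Gantt: | J1 0-4 | J2 4-8 | J4 8-10 | J3 10-17 |
Completion: J1=4  J2=8  J3=17  J4=10
Turnaround (C−A): J1=4  J2=5  J3=11  J4=2
Finish order: J1 → J2 → J4 → J3

J1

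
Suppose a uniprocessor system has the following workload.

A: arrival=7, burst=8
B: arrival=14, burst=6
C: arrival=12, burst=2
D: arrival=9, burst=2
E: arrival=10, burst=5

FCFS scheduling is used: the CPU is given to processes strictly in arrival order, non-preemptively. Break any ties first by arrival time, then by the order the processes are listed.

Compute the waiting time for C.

Gantt: | idle 0-7 | A 7-15 | D 15-17 | E 17-22 | C 22-24 | B 24-30 |
Completion: A=15  B=30  C=24  D=17  E=22
Turnaround (C−A): A=8  B=16  C=12  D=8  E=12
Waiting(C) = turnaround − burst = 12 − 2 = 10

10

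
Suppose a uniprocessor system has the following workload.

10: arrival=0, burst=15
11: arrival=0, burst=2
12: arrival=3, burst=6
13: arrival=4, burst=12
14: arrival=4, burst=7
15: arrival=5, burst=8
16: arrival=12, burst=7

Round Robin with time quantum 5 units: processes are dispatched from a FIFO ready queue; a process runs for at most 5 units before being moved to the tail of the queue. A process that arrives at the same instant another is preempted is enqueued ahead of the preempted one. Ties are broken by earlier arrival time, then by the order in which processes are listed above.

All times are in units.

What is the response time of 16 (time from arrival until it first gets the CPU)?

Schedule: | 10 0-5 | 11 5-7 | 12 7-12 | 13 12-17 | 14 17-22 | 15 22-27 | 10 27-32 | 16 32-37 | 12 37-38 | 13 38-43 | 14 43-45 | 15 45-48 | 10 48-53 | 16 53-55 | 13 55-57 |
Completion: 10=53  11=7  12=38  13=57  14=45  15=48  16=55
Turnaround (C−A): 10=53  11=7  12=35  13=53  14=41  15=43  16=43
Response(16) = first start − arrival = 32 − 12 = 20

20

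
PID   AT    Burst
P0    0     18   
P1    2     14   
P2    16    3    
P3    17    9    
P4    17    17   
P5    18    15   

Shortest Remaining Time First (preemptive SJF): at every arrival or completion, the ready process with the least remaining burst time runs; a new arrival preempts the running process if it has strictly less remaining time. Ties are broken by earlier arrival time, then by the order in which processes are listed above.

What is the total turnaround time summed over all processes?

171

Timeline: | P0 0-2 | P1 2-16 | P2 16-19 | P3 19-28 | P5 28-43 | P0 43-59 | P4 59-76 |
Completion: P0=59  P1=16  P2=19  P3=28  P4=76  P5=43
Turnaround = completion − arrival: P0=59, P1=14, P2=3, P3=11, P4=59, P5=25
Total turnaround = 59 + 14 + 3 + 11 + 59 + 25 = 171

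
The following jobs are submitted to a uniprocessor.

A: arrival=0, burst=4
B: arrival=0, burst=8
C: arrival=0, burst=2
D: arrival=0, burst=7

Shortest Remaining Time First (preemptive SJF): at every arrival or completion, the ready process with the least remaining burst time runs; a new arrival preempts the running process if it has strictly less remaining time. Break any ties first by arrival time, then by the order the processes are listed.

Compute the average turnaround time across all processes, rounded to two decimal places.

Gantt: | C 0-2 | A 2-6 | D 6-13 | B 13-21 |
Completion: A=6  B=21  C=2  D=13
Turnaround times: A=6, B=21, C=2, D=13
Average turnaround = (6+21+2+13) / 4 = 42/4 = 10.50

10.50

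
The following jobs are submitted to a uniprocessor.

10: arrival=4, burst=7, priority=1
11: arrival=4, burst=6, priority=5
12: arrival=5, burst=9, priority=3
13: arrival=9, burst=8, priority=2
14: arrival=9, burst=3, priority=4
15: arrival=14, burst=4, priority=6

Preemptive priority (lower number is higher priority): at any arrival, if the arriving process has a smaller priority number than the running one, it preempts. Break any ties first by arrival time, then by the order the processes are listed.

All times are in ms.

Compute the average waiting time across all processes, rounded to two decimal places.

Gantt: | idle 0-4 | 10 4-11 | 13 11-19 | 12 19-28 | 14 28-31 | 11 31-37 | 15 37-41 |
Completion: 10=11  11=37  12=28  13=19  14=31  15=41
Turnaround (C−A): 10=7  11=33  12=23  13=10  14=22  15=27
Waiting times: 10=0, 11=27, 12=14, 13=2, 14=19, 15=23
Average waiting = (0+27+14+2+19+23) / 6 = 85/6 = 14.17

14.17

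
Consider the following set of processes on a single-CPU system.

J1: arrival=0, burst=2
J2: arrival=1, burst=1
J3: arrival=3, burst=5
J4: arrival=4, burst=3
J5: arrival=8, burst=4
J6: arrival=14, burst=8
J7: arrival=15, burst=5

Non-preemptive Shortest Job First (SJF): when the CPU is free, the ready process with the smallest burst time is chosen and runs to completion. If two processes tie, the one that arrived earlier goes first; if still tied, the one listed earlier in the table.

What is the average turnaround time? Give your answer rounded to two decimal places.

6.00

Timeline: | J1 0-2 | J2 2-3 | J3 3-8 | J4 8-11 | J5 11-15 | J7 15-20 | J6 20-28 |
Completion: J1=2  J2=3  J3=8  J4=11  J5=15  J6=28  J7=20
Turnaround (C−A): J1=2  J2=2  J3=5  J4=7  J5=7  J6=14  J7=5
Turnaround times: J1=2, J2=2, J3=5, J4=7, J5=7, J6=14, J7=5
Average turnaround = (2+2+5+7+7+14+5) / 7 = 42/7 = 6.00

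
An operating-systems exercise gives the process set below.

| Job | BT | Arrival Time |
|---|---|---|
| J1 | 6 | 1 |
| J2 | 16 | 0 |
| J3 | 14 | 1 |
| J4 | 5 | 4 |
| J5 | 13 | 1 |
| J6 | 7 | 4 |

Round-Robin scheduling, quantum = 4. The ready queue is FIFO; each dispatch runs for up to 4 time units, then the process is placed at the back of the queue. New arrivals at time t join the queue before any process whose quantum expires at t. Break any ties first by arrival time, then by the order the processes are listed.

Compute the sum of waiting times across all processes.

218

Schedule: | J2 0-4 | J1 4-8 | J3 8-12 | J5 12-16 | J4 16-20 | J6 20-24 | J2 24-28 | J1 28-30 | J3 30-34 | J5 34-38 | J4 38-39 | J6 39-42 | J2 42-46 | J3 46-50 | J5 50-54 | J2 54-58 | J3 58-60 | J5 60-61 |
Completion: J1=30  J2=58  J3=60  J4=39  J5=61  J6=42
Waiting = turnaround − burst: J1=23, J2=42, J3=45, J4=30, J5=47, J6=31
Total waiting = 23 + 42 + 45 + 30 + 47 + 31 = 218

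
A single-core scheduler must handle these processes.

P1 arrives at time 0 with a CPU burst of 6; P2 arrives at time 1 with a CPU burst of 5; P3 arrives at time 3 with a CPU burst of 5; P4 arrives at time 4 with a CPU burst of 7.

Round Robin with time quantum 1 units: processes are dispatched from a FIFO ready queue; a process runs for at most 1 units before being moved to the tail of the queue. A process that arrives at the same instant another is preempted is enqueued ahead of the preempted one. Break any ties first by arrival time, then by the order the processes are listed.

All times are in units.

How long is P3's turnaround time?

17

Gantt: | P1 0-1 | P2 1-2 | P1 2-3 | P2 3-4 | P3 4-5 | P1 5-6 | P4 6-7 | P2 7-8 | P3 8-9 | P1 9-10 | P4 10-11 | P2 11-12 | P3 12-13 | P1 13-14 | P4 14-15 | P2 15-16 | P3 16-17 | P1 17-18 | P4 18-19 | P3 19-20 | P4 20-23 |
Completion: P1=18  P2=16  P3=20  P4=23
Turnaround (C−A): P1=18  P2=15  P3=17  P4=19
Turnaround(P3) = completion − arrival = 20 − 3 = 17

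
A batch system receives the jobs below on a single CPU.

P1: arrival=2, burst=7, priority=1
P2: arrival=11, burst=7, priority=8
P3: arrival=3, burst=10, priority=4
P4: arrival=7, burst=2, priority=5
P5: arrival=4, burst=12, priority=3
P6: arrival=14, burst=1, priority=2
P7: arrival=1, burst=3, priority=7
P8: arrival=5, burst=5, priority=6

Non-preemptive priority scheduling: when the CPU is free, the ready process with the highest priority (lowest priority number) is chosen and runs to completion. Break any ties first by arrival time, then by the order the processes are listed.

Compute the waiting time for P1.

Timeline: | idle 0-1 | P7 1-4 | P1 4-11 | P5 11-23 | P6 23-24 | P3 24-34 | P4 34-36 | P8 36-41 | P2 41-48 |
Completion: P1=11  P2=48  P3=34  P4=36  P5=23  P6=24  P7=4  P8=41
Waiting(P1) = turnaround − burst = 9 − 7 = 2

2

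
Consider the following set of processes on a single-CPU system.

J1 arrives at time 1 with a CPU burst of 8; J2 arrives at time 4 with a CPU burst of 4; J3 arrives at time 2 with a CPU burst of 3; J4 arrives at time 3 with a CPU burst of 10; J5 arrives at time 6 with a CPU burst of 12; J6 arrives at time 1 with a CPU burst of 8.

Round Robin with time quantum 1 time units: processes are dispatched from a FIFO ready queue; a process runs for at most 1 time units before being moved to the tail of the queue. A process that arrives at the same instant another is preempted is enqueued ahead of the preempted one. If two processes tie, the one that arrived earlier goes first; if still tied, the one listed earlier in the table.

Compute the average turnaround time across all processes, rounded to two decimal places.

30.50

Timeline: | idle 0-1 | J1 1-2 | J6 2-3 | J3 3-4 | J1 4-5 | J4 5-6 | J6 6-7 | J2 7-8 | J3 8-9 | J1 9-10 | J5 10-11 | J4 11-12 | J6 12-13 | J2 13-14 | J3 14-15 | J1 15-16 | J5 16-17 | J4 17-18 | J6 18-19 | J2 19-20 | J1 20-21 | J5 21-22 | J4 22-23 | J6 23-24 | J2 24-25 | J1 25-26 | J5 26-27 | J4 27-28 | J6 28-29 | J1 29-30 | J5 30-31 | J4 31-32 | J6 32-33 | J1 33-34 | J5 34-35 | J4 35-36 | J6 36-37 | J5 37-38 | J4 38-39 | J5 39-40 | J4 40-41 | J5 41-42 | J4 42-43 | J5 43-46 |
Completion: J1=34  J2=25  J3=15  J4=43  J5=46  J6=37
Turnaround times: J1=33, J2=21, J3=13, J4=40, J5=40, J6=36
Average turnaround = (33+21+13+40+40+36) / 6 = 183/6 = 30.50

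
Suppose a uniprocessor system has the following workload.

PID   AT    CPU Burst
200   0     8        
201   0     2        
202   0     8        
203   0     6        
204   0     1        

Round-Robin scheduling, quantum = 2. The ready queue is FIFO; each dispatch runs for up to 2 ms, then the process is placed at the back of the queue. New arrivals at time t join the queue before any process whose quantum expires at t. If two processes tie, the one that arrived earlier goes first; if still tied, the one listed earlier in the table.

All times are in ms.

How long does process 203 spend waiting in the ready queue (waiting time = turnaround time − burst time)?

15

Gantt: | 200 0-2 | 201 2-4 | 202 4-6 | 203 6-8 | 204 8-9 | 200 9-11 | 202 11-13 | 203 13-15 | 200 15-17 | 202 17-19 | 203 19-21 | 200 21-23 | 202 23-25 |
Completion: 200=23  201=4  202=25  203=21  204=9
Turnaround (C−A): 200=23  201=4  202=25  203=21  204=9
Waiting(203) = turnaround − burst = 21 − 6 = 15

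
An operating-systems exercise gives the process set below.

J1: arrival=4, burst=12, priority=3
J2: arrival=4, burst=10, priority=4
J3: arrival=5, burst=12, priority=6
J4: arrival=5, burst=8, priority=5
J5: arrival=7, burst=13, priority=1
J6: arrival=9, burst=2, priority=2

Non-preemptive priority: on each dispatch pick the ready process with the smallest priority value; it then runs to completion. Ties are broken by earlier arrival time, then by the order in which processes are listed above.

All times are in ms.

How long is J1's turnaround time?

Schedule: | idle 0-4 | J1 4-16 | J5 16-29 | J6 29-31 | J2 31-41 | J4 41-49 | J3 49-61 |
Completion: J1=16  J2=41  J3=61  J4=49  J5=29  J6=31
Turnaround (C−A): J1=12  J2=37  J3=56  J4=44  J5=22  J6=22
Turnaround(J1) = completion − arrival = 16 − 4 = 12

12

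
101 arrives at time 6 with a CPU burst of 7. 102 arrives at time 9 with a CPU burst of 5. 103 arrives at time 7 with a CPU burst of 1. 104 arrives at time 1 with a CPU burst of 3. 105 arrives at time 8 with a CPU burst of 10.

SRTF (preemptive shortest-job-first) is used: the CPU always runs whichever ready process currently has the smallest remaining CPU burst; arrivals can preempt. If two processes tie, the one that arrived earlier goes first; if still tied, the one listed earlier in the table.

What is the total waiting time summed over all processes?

Gantt: | idle 0-1 | 104 1-4 | idle 4-6 | 101 6-7 | 103 7-8 | 101 8-14 | 102 14-19 | 105 19-29 |
Completion: 101=14  102=19  103=8  104=4  105=29
Turnaround (C−A): 101=8  102=10  103=1  104=3  105=21
Waiting = turnaround − burst: 101=1, 102=5, 103=0, 104=0, 105=11
Total waiting = 1 + 5 + 0 + 0 + 11 = 17

17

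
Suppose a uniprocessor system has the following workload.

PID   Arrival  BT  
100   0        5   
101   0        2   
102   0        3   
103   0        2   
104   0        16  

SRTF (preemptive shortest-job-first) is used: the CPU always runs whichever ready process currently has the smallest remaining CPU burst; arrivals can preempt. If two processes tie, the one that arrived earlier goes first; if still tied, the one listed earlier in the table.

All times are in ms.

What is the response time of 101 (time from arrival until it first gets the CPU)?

0

Timeline: | 101 0-2 | 103 2-4 | 102 4-7 | 100 7-12 | 104 12-28 |
Completion: 100=12  101=2  102=7  103=4  104=28
Response(101) = first start − arrival = 0 − 0 = 0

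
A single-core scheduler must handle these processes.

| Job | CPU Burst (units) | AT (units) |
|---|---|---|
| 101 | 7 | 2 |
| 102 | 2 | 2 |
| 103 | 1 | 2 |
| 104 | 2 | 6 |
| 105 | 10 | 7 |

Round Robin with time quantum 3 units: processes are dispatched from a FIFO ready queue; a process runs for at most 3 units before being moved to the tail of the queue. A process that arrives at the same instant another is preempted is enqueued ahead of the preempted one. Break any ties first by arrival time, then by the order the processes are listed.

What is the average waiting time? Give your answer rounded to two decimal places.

5.60

Schedule: | idle 0-2 | 101 2-5 | 102 5-7 | 103 7-8 | 101 8-11 | 104 11-13 | 105 13-16 | 101 16-17 | 105 17-24 |
Completion: 101=17  102=7  103=8  104=13  105=24
Turnaround (C−A): 101=15  102=5  103=6  104=7  105=17
Waiting times: 101=8, 102=3, 103=5, 104=5, 105=7
Average waiting = (8+3+5+5+7) / 5 = 28/5 = 5.60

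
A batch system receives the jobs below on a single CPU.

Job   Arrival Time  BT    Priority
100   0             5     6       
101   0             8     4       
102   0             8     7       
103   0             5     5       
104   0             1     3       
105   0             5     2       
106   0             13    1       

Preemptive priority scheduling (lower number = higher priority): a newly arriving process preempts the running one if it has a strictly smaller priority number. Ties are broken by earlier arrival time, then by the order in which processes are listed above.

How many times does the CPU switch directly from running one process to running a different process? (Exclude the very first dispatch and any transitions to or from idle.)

6

Gantt: | 106 0-13 | 105 13-18 | 104 18-19 | 101 19-27 | 103 27-32 | 100 32-37 | 102 37-45 |
Completion: 100=37  101=27  102=45  103=32  104=19  105=18  106=13
Turnaround (C−A): 100=37  101=27  102=45  103=32  104=19  105=18  106=13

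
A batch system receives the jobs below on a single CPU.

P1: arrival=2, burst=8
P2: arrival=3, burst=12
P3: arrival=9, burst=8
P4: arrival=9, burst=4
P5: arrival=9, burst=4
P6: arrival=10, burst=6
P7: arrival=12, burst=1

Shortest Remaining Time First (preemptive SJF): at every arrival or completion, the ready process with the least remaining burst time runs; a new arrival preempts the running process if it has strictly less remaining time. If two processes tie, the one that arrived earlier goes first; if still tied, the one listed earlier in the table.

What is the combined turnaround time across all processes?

106

Schedule: | idle 0-2 | P1 2-10 | P4 10-12 | P7 12-13 | P4 13-15 | P5 15-19 | P6 19-25 | P3 25-33 | P2 33-45 |
Completion: P1=10  P2=45  P3=33  P4=15  P5=19  P6=25  P7=13
Turnaround = completion − arrival: P1=8, P2=42, P3=24, P4=6, P5=10, P6=15, P7=1
Total turnaround = 8 + 42 + 24 + 6 + 10 + 15 + 1 = 106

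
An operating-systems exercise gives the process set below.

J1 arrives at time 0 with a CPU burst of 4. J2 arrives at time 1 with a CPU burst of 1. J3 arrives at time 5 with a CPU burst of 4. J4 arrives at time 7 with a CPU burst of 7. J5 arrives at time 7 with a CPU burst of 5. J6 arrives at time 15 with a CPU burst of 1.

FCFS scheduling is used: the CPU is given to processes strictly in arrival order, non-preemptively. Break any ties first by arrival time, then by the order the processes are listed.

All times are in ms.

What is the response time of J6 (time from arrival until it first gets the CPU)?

Timeline: | J1 0-4 | J2 4-5 | J3 5-9 | J4 9-16 | J5 16-21 | J6 21-22 |
Completion: J1=4  J2=5  J3=9  J4=16  J5=21  J6=22
Turnaround (C−A): J1=4  J2=4  J3=4  J4=9  J5=14  J6=7
Response(J6) = first start − arrival = 21 − 15 = 6

6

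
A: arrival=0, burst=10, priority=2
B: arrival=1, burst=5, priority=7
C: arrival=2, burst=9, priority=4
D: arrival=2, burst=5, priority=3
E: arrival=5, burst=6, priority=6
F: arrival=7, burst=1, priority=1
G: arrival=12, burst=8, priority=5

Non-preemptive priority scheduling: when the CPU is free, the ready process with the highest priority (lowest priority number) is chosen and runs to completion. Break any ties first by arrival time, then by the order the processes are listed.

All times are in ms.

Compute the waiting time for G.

13

Timeline: | A 0-10 | F 10-11 | D 11-16 | C 16-25 | G 25-33 | E 33-39 | B 39-44 |
Completion: A=10  B=44  C=25  D=16  E=39  F=11  G=33
Turnaround (C−A): A=10  B=43  C=23  D=14  E=34  F=4  G=21
Waiting(G) = turnaround − burst = 21 − 8 = 13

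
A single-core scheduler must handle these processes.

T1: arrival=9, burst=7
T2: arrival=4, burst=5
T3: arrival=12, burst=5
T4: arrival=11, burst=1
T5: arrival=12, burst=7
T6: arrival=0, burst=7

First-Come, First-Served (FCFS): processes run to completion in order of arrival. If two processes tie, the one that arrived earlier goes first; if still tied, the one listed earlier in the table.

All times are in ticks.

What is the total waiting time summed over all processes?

Schedule: | T6 0-7 | T2 7-12 | T1 12-19 | T4 19-20 | T3 20-25 | T5 25-32 |
Completion: T1=19  T2=12  T3=25  T4=20  T5=32  T6=7
Waiting = turnaround − burst: T1=3, T2=3, T3=8, T4=8, T5=13, T6=0
Total waiting = 3 + 3 + 8 + 8 + 13 + 0 = 35

35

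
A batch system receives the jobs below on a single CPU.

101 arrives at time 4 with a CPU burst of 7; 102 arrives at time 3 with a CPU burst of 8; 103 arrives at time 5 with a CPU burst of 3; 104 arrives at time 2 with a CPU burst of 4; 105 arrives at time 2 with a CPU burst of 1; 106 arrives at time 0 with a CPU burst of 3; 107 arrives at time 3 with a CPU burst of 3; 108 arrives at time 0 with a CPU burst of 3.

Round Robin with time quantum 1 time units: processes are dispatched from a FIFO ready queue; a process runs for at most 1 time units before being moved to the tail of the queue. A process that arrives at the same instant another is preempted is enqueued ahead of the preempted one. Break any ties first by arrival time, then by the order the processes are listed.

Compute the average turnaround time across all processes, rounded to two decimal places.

Schedule: | 106 0-1 | 108 1-2 | 106 2-3 | 104 3-4 | 105 4-5 | 108 5-6 | 102 6-7 | 107 7-8 | 106 8-9 | 101 9-10 | 104 10-11 | 103 11-12 | 108 12-13 | 102 13-14 | 107 14-15 | 101 15-16 | 104 16-17 | 103 17-18 | 102 18-19 | 107 19-20 | 101 20-21 | 104 21-22 | 103 22-23 | 102 23-24 | 101 24-25 | 102 25-26 | 101 26-27 | 102 27-28 | 101 28-29 | 102 29-30 | 101 30-31 | 102 31-32 |
Completion: 101=31  102=32  103=23  104=22  105=5  106=9  107=20  108=13
Turnaround (C−A): 101=27  102=29  103=18  104=20  105=3  106=9  107=17  108=13
Turnaround times: 101=27, 102=29, 103=18, 104=20, 105=3, 106=9, 107=17, 108=13
Average turnaround = (27+29+18+20+3+9+17+13) / 8 = 136/8 = 17.00

17.00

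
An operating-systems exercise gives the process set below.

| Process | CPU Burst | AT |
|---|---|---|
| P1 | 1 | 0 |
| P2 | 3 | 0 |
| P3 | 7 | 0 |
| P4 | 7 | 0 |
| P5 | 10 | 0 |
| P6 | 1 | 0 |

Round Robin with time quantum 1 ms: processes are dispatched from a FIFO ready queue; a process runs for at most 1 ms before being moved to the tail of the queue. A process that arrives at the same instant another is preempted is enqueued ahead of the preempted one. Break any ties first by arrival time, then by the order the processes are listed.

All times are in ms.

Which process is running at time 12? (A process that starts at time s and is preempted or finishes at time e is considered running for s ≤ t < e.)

Timeline: | P1 0-1 | P2 1-2 | P3 2-3 | P4 3-4 | P5 4-5 | P6 5-6 | P2 6-7 | P3 7-8 | P4 8-9 | P5 9-10 | P2 10-11 | P3 11-12 | P4 12-13 | P5 13-14 | P3 14-15 | P4 15-16 | P5 16-17 | P3 17-18 | P4 18-19 | P5 19-20 | P3 20-21 | P4 21-22 | P5 22-23 | P3 23-24 | P4 24-25 | P5 25-29 |
Completion: P1=1  P2=11  P3=24  P4=25  P5=29  P6=6
Turnaround (C−A): P1=1  P2=11  P3=24  P4=25  P5=29  P6=6

P4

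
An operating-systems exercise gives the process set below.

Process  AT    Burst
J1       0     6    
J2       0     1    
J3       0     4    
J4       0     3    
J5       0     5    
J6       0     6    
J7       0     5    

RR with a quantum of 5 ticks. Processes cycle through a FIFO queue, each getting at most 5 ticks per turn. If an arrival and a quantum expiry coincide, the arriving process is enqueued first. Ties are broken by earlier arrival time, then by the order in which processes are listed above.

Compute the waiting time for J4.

Timeline: | J1 0-5 | J2 5-6 | J3 6-10 | J4 10-13 | J5 13-18 | J6 18-23 | J7 23-28 | J1 28-29 | J6 29-30 |
Completion: J1=29  J2=6  J3=10  J4=13  J5=18  J6=30  J7=28
Waiting(J4) = turnaround − burst = 13 − 3 = 10

10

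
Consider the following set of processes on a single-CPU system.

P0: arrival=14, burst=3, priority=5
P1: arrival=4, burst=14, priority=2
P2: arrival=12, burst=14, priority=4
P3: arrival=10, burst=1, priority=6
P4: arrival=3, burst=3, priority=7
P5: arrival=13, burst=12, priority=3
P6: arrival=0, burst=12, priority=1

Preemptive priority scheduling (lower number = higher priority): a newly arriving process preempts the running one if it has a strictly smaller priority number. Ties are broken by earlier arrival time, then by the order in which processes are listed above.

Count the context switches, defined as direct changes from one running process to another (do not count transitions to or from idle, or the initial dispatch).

6

Timeline: | P6 0-12 | P1 12-26 | P5 26-38 | P2 38-52 | P0 52-55 | P3 55-56 | P4 56-59 |
Completion: P0=55  P1=26  P2=52  P3=56  P4=59  P5=38  P6=12
Turnaround (C−A): P0=41  P1=22  P2=40  P3=46  P4=56  P5=25  P6=12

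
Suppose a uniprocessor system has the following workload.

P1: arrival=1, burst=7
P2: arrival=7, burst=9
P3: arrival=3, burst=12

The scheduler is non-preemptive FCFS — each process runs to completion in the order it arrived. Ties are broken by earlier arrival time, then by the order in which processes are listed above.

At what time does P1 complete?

Schedule: | idle 0-1 | P1 1-8 | P3 8-20 | P2 20-29 |
Completion: P1=8  P2=29  P3=20

8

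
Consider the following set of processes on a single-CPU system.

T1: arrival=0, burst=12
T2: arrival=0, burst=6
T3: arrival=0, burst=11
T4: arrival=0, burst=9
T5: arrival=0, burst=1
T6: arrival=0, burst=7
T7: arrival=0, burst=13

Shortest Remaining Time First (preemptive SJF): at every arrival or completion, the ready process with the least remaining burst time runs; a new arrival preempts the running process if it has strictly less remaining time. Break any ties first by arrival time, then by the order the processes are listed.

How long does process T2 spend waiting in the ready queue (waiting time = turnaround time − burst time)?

Schedule: | T5 0-1 | T2 1-7 | T6 7-14 | T4 14-23 | T3 23-34 | T1 34-46 | T7 46-59 |
Completion: T1=46  T2=7  T3=34  T4=23  T5=1  T6=14  T7=59
Turnaround (C−A): T1=46  T2=7  T3=34  T4=23  T5=1  T6=14  T7=59
Waiting(T2) = turnaround − burst = 7 − 6 = 1

1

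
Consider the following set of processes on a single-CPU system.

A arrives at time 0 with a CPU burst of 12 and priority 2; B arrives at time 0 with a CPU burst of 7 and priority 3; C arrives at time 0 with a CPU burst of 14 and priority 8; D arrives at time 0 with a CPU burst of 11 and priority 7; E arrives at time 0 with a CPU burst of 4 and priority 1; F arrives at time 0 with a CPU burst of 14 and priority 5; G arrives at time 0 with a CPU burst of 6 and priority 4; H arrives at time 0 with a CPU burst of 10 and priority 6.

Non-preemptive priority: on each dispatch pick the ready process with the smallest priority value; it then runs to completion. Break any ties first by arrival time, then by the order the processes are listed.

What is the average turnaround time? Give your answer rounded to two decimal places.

Schedule: | E 0-4 | A 4-16 | B 16-23 | G 23-29 | F 29-43 | H 43-53 | D 53-64 | C 64-78 |
Completion: A=16  B=23  C=78  D=64  E=4  F=43  G=29  H=53
Turnaround (C−A): A=16  B=23  C=78  D=64  E=4  F=43  G=29  H=53
Turnaround times: A=16, B=23, C=78, D=64, E=4, F=43, G=29, H=53
Average turnaround = (16+23+78+64+4+43+29+53) / 8 = 310/8 = 38.75

38.75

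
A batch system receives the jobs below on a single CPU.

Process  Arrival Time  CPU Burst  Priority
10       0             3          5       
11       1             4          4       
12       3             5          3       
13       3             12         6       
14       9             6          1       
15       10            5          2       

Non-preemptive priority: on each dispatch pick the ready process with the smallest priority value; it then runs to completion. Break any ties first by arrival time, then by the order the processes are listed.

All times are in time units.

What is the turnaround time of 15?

Timeline: | 10 0-3 | 12 3-8 | 11 8-12 | 14 12-18 | 15 18-23 | 13 23-35 |
Completion: 10=3  11=12  12=8  13=35  14=18  15=23
Turnaround (C−A): 10=3  11=11  12=5  13=32  14=9  15=13
Turnaround(15) = completion − arrival = 23 − 10 = 13

13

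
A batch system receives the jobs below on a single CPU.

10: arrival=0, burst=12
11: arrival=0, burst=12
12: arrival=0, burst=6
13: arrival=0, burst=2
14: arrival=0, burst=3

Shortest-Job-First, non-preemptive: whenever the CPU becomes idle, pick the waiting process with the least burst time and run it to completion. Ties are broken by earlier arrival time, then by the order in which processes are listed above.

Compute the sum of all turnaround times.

Gantt: | 13 0-2 | 14 2-5 | 12 5-11 | 10 11-23 | 11 23-35 |
Completion: 10=23  11=35  12=11  13=2  14=5
Turnaround (C−A): 10=23  11=35  12=11  13=2  14=5
Turnaround = completion − arrival: 10=23, 11=35, 12=11, 13=2, 14=5
Total turnaround = 23 + 35 + 11 + 2 + 5 = 76

76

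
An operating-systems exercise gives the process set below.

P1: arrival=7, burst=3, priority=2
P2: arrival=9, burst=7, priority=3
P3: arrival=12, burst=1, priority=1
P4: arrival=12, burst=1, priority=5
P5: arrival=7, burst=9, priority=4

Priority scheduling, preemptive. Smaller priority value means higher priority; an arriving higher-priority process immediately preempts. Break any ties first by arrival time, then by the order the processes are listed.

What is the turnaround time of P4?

16

Gantt: | idle 0-7 | P1 7-10 | P2 10-12 | P3 12-13 | P2 13-18 | P5 18-27 | P4 27-28 |
Completion: P1=10  P2=18  P3=13  P4=28  P5=27
Turnaround (C−A): P1=3  P2=9  P3=1  P4=16  P5=20
Turnaround(P4) = completion − arrival = 28 − 12 = 16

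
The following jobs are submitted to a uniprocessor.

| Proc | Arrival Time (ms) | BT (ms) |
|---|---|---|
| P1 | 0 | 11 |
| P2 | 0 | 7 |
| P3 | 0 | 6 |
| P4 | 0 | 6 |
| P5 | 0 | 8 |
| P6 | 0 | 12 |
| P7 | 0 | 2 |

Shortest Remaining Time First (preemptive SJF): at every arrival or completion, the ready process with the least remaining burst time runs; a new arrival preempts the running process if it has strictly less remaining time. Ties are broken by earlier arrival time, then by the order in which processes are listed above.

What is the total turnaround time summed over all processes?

166

Schedule: | P7 0-2 | P3 2-8 | P4 8-14 | P2 14-21 | P5 21-29 | P1 29-40 | P6 40-52 |
Completion: P1=40  P2=21  P3=8  P4=14  P5=29  P6=52  P7=2
Turnaround (C−A): P1=40  P2=21  P3=8  P4=14  P5=29  P6=52  P7=2
Turnaround = completion − arrival: P1=40, P2=21, P3=8, P4=14, P5=29, P6=52, P7=2
Total turnaround = 40 + 21 + 8 + 14 + 29 + 52 + 2 = 166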